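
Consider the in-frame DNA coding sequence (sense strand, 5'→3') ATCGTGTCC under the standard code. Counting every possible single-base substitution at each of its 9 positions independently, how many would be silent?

8

Codon 1 (ATC, Ile): 2 synonymous substitutions.
Codon 2 (GTG, Val): 3 synonymous substitutions.
Codon 3 (TCC, Ser): 3 synonymous substitutions.
Total: 2 + 3 + 3 = 8.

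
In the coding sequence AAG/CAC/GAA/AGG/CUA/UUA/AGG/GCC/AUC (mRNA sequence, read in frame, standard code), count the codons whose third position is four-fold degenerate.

Codon 1 AAG (Lys): third position 2-fold.
Codon 2 CAC (His): third position 2-fold.
Codon 3 GAA (Glu): third position 2-fold.
Codon 4 AGG (Arg): third position 2-fold.
Codon 5 CUA (Leu): third position 4-fold.
Codon 6 UUA (Leu): third position 2-fold.
Codon 7 AGG (Arg): third position 2-fold.
Codon 8 GCC (Ala): third position 4-fold.
Codon 9 AUC (Ile): third position 3-fold.
Four-fold degenerate third positions: 2.

2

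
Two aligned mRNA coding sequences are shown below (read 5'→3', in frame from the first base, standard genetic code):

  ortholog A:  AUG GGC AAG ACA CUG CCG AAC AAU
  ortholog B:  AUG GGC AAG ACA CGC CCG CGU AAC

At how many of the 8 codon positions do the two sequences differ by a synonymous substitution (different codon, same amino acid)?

Codon 1: AUG Met / AUG Met — identical.
Codon 2: GGC Gly / GGC Gly — identical.
Codon 3: AAG Lys / AAG Lys — identical.
Codon 4: ACA Thr / ACA Thr — identical.
Codon 5: CUG Leu / CGC Arg — nonsynonymous.
Codon 6: CCG Pro / CCG Pro — identical.
Codon 7: AAC Asn / CGU Arg — nonsynonymous.
Codon 8: AAU Asn / AAC Asn — synonymous.
Synonymous differences: 1.

1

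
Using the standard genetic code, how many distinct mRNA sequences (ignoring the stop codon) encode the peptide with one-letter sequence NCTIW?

Asn: 2 codons.
Cys: 2 codons.
Thr: 4 codons.
Ile: 3 codons.
Trp: 1 codon.
2 × 2 × 4 × 3 × 1 = 48.

48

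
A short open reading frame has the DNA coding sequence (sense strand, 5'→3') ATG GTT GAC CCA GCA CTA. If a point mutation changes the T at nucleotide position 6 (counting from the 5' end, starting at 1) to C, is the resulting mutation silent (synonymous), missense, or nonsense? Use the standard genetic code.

Position 6 falls in codon 2: GTT → Val.
After the substitution the codon is GTC → Val.
Both encode Val, so the change is synonymous.

silent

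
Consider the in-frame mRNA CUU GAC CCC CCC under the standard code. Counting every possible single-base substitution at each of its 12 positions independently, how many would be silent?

Codon 1 (CUU, Leu): 3 synonymous substitutions.
Codon 2 (GAC, Asp): 1 synonymous substitution.
Codon 3 (CCC, Pro): 3 synonymous substitutions.
Codon 4 (CCC, Pro): 3 synonymous substitutions.
Total: 3 + 1 + 3 + 3 = 10.

10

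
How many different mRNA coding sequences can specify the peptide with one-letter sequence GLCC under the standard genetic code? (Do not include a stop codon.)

Gly: 4 codons.
Leu: 6 codons.
Cys: 2 codons.
Cys: 2 codons.
4 × 6 × 2 × 2 = 96.

96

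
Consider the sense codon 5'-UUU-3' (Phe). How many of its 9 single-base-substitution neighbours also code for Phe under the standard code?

Position 1: none → 0 synonymous.
Position 2: none → 0 synonymous.
Position 3: UUC → 1 synonymous.
Total: 0 + 0 + 1 = 1.

1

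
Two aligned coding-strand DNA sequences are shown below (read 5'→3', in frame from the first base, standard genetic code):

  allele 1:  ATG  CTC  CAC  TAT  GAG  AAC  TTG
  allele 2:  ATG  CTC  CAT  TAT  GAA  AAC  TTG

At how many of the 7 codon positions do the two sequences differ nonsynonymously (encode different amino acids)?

Codon 1: ATG Met / ATG Met — identical.
Codon 2: CTC Leu / CTC Leu — identical.
Codon 3: CAC His / CAT His — synonymous.
Codon 4: TAT Tyr / TAT Tyr — identical.
Codon 5: GAG Glu / GAA Glu — synonymous.
Codon 6: AAC Asn / AAC Asn — identical.
Codon 7: TTG Leu / TTG Leu — identical.
Nonsynonymous differences: 0.

0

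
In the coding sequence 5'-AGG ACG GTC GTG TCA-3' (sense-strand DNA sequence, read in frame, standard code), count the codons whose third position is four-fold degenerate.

4

Codon 1 AGG (Arg): third position 2-fold.
Codon 2 ACG (Thr): third position 4-fold.
Codon 3 GTC (Val): third position 4-fold.
Codon 4 GTG (Val): third position 4-fold.
Codon 5 TCA (Ser): third position 4-fold.
Four-fold degenerate third positions: 4.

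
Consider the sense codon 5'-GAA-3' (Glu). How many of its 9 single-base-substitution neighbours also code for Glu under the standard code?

Position 1: none → 0 synonymous.
Position 2: none → 0 synonymous.
Position 3: GAG → 1 synonymous.
Total: 0 + 0 + 1 = 1.

1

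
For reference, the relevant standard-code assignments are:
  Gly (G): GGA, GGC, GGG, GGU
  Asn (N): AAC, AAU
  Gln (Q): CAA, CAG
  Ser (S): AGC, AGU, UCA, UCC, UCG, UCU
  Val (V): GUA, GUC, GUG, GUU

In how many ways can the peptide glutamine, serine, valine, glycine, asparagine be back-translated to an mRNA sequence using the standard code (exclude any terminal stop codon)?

Gln: 2 codons.
Ser: 6 codons.
Val: 4 codons.
Gly: 4 codons.
Asn: 2 codons.
2 × 6 × 4 × 4 × 2 = 384.

384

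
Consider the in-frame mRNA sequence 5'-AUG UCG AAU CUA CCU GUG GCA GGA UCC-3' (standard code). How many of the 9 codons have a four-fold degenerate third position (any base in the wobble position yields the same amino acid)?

Codon 1 AUG (Met): third position 1-fold.
Codon 2 UCG (Ser): third position 4-fold.
Codon 3 AAU (Asn): third position 2-fold.
Codon 4 CUA (Leu): third position 4-fold.
Codon 5 CCU (Pro): third position 4-fold.
Codon 6 GUG (Val): third position 4-fold.
Codon 7 GCA (Ala): third position 4-fold.
Codon 8 GGA (Gly): third position 4-fold.
Codon 9 UCC (Ser): third position 4-fold.
Four-fold degenerate third positions: 7.

7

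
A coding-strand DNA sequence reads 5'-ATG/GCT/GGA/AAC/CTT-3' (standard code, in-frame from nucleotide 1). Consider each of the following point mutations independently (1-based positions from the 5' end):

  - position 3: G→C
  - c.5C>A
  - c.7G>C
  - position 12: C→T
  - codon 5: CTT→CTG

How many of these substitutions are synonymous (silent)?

2

Codon 1: ATG (Met) → ATC (Ile) — missense.
Codon 2: GCT (Ala) → GAT (Asp) — missense.
Codon 3: GGA (Gly) → CGA (Arg) — missense.
Codon 4: AAC (Asn) → AAT (Asn) — synonymous.
Codon 5: CTT (Leu) → CTG (Leu) — synonymous.
Synonymous: 2 of 5.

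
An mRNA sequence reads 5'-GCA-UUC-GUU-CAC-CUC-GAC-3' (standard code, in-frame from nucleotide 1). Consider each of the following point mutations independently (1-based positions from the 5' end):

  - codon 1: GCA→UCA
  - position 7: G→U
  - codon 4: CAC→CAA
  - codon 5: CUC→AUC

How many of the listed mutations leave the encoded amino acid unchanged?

0

Codon 1: GCA (Ala) → UCA (Ser) — missense.
Codon 3: GUU (Val) → UUU (Phe) — missense.
Codon 4: CAC (His) → CAA (Gln) — missense.
Codon 5: CUC (Leu) → AUC (Ile) — missense.
Synonymous: 0 of 4.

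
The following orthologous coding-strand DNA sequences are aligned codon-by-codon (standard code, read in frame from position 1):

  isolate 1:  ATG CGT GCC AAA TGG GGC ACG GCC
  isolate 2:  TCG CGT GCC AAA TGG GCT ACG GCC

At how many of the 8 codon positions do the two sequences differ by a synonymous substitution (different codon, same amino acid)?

Codon 1: ATG Met / TCG Ser — nonsynonymous.
Codon 2: CGT Arg / CGT Arg — identical.
Codon 3: GCC Ala / GCC Ala — identical.
Codon 4: AAA Lys / AAA Lys — identical.
Codon 5: TGG Trp / TGG Trp — identical.
Codon 6: GGC Gly / GCT Ala — nonsynonymous.
Codon 7: ACG Thr / ACG Thr — identical.
Codon 8: GCC Ala / GCC Ala — identical.
Synonymous differences: 0.

0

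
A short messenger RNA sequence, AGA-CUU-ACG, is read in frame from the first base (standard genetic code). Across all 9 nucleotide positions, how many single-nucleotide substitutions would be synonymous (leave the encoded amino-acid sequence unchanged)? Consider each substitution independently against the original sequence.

Codon 1 (AGA, Arg): 2 synonymous substitutions.
Codon 2 (CUU, Leu): 3 synonymous substitutions.
Codon 3 (ACG, Thr): 3 synonymous substitutions.
Total: 2 + 3 + 3 = 8.

8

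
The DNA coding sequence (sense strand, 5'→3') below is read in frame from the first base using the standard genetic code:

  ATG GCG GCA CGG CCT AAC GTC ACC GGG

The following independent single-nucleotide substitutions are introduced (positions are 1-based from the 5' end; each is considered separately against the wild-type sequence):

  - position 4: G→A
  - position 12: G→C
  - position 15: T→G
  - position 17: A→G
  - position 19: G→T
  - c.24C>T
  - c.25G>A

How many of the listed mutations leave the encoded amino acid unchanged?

3

Codon 2: GCG (Ala) → ACG (Thr) — missense.
Codon 4: CGG (Arg) → CGC (Arg) — synonymous.
Codon 5: CCT (Pro) → CCG (Pro) — synonymous.
Codon 6: AAC (Asn) → AGC (Ser) — missense.
Codon 7: GTC (Val) → TTC (Phe) — missense.
Codon 8: ACC (Thr) → ACT (Thr) — synonymous.
Codon 9: GGG (Gly) → AGG (Arg) — missense.
Synonymous: 3 of 7.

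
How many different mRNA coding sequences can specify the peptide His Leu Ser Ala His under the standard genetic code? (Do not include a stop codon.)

576

His: 2 codons.
Leu: 6 codons.
Ser: 6 codons.
Ala: 4 codons.
His: 2 codons.
2 × 6 × 6 × 4 × 2 = 576.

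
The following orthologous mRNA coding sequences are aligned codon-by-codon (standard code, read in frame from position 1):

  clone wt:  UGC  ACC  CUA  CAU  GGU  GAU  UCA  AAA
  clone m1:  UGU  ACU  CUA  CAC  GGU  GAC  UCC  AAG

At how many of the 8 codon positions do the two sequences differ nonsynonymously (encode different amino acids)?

Codon 1: UGC Cys / UGU Cys — synonymous.
Codon 2: ACC Thr / ACU Thr — synonymous.
Codon 3: CUA Leu / CUA Leu — identical.
Codon 4: CAU His / CAC His — synonymous.
Codon 5: GGU Gly / GGU Gly — identical.
Codon 6: GAU Asp / GAC Asp — synonymous.
Codon 7: UCA Ser / UCC Ser — synonymous.
Codon 8: AAA Lys / AAG Lys — synonymous.
Nonsynonymous differences: 0.

0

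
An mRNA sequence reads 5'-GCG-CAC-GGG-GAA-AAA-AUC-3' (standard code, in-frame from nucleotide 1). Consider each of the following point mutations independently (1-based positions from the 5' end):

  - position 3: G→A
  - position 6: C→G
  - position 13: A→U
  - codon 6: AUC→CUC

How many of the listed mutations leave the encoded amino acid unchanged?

Codon 1: GCG (Ala) → GCA (Ala) — synonymous.
Codon 2: CAC (His) → CAG (Gln) — missense.
Codon 5: AAA (Lys) → UAA (Stop) — nonsense.
Codon 6: AUC (Ile) → CUC (Leu) — missense.
Synonymous: 1 of 4.

1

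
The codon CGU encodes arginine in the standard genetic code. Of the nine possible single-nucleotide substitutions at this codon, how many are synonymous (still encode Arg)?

3

Position 1: none → 0 synonymous.
Position 2: none → 0 synonymous.
Position 3: CGC, CGA, CGG → 3 synonymous.
Total: 0 + 0 + 3 = 3.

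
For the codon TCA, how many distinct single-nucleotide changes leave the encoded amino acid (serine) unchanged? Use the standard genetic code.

3

Position 1: none → 0 synonymous.
Position 2: none → 0 synonymous.
Position 3: TCT, TCC, TCG → 3 synonymous.
Total: 0 + 0 + 3 = 3.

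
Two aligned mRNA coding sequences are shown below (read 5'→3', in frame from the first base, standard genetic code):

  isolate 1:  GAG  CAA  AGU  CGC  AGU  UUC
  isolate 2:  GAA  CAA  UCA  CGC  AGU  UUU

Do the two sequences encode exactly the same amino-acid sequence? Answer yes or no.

Codon 1: GAG Glu / GAA Glu — synonymous.
Codon 2: CAA Gln / CAA Gln — identical.
Codon 3: AGU Ser / UCA Ser — synonymous.
Codon 4: CGC Arg / CGC Arg — identical.
Codon 5: AGU Ser / AGU Ser — identical.
Codon 6: UUC Phe / UUU Phe — synonymous.
Nonsynonymous differences: 0 → same protein.

yes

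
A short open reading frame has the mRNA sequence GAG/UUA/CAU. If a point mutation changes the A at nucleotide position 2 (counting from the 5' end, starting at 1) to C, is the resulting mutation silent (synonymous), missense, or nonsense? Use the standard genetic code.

missense

Position 2 falls in codon 1: GAG → Glu.
After the substitution the codon is GCG → Ala.
Glu ≠ Ala, so this is a missense mutation.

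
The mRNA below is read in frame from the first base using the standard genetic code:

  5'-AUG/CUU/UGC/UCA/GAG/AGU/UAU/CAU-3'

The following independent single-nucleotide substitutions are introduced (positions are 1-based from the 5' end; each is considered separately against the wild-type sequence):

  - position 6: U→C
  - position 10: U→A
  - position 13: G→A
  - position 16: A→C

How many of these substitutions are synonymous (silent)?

1

Codon 2: CUU (Leu) → CUC (Leu) — synonymous.
Codon 4: UCA (Ser) → ACA (Thr) — missense.
Codon 5: GAG (Glu) → AAG (Lys) — missense.
Codon 6: AGU (Ser) → CGU (Arg) — missense.
Synonymous: 1 of 4.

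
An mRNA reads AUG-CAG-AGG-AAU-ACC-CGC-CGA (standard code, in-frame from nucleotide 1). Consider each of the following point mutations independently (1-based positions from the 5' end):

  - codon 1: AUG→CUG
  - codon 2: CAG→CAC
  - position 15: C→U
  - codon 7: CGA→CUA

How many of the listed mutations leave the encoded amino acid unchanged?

Codon 1: AUG (Met) → CUG (Leu) — missense.
Codon 2: CAG (Gln) → CAC (His) — missense.
Codon 5: ACC (Thr) → ACU (Thr) — synonymous.
Codon 7: CGA (Arg) → CUA (Leu) — missense.
Synonymous: 1 of 4.

1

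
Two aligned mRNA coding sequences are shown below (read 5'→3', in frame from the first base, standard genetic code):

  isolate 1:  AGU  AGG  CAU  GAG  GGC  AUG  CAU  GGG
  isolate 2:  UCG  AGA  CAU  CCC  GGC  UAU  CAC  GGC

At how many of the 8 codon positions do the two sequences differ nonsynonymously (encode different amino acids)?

Codon 1: AGU Ser / UCG Ser — synonymous.
Codon 2: AGG Arg / AGA Arg — synonymous.
Codon 3: CAU His / CAU His — identical.
Codon 4: GAG Glu / CCC Pro — nonsynonymous.
Codon 5: GGC Gly / GGC Gly — identical.
Codon 6: AUG Met / UAU Tyr — nonsynonymous.
Codon 7: CAU His / CAC His — synonymous.
Codon 8: GGG Gly / GGC Gly — synonymous.
Nonsynonymous differences: 2.

2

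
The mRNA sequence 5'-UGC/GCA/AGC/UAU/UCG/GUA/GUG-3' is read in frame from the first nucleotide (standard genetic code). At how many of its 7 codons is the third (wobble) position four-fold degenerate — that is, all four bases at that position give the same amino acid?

4

Codon 1 UGC (Cys): third position 2-fold.
Codon 2 GCA (Ala): third position 4-fold.
Codon 3 AGC (Ser): third position 2-fold.
Codon 4 UAU (Tyr): third position 2-fold.
Codon 5 UCG (Ser): third position 4-fold.
Codon 6 GUA (Val): third position 4-fold.
Codon 7 GUG (Val): third position 4-fold.
Four-fold degenerate third positions: 4.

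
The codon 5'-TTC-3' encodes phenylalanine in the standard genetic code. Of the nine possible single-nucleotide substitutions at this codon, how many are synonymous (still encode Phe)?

Position 1: none → 0 synonymous.
Position 2: none → 0 synonymous.
Position 3: TTT → 1 synonymous.
Total: 0 + 0 + 1 = 1.

1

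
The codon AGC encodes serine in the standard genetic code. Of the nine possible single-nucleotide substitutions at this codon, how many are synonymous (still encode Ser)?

Position 1: none → 0 synonymous.
Position 2: none → 0 synonymous.
Position 3: AGU → 1 synonymous.
Total: 0 + 0 + 1 = 1.

1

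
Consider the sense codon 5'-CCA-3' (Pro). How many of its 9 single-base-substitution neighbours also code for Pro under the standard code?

Position 1: none → 0 synonymous.
Position 2: none → 0 synonymous.
Position 3: CCT, CCC, CCG → 3 synonymous.
Total: 0 + 0 + 3 = 3.

3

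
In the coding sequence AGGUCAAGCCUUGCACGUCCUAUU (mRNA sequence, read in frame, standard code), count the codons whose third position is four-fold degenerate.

5

Codon 1 AGG (Arg): third position 2-fold.
Codon 2 UCA (Ser): third position 4-fold.
Codon 3 AGC (Ser): third position 2-fold.
Codon 4 CUU (Leu): third position 4-fold.
Codon 5 GCA (Ala): third position 4-fold.
Codon 6 CGU (Arg): third position 4-fold.
Codon 7 CCU (Pro): third position 4-fold.
Codon 8 AUU (Ile): third position 3-fold.
Four-fold degenerate third positions: 5.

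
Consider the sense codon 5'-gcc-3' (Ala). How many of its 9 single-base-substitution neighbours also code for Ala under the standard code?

3

Position 1: none → 0 synonymous.
Position 2: none → 0 synonymous.
Position 3: GCT, GCA, GCG → 3 synonymous.
Total: 0 + 0 + 3 = 3.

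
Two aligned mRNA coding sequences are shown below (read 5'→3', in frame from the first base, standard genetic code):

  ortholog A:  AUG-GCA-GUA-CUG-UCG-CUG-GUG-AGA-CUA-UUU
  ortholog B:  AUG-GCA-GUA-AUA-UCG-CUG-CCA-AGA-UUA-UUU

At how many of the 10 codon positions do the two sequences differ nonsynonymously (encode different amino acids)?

2

Codon 1: AUG Met / AUG Met — identical.
Codon 2: GCA Ala / GCA Ala — identical.
Codon 3: GUA Val / GUA Val — identical.
Codon 4: CUG Leu / AUA Ile — nonsynonymous.
Codon 5: UCG Ser / UCG Ser — identical.
Codon 6: CUG Leu / CUG Leu — identical.
Codon 7: GUG Val / CCA Pro — nonsynonymous.
Codon 8: AGA Arg / AGA Arg — identical.
Codon 9: CUA Leu / UUA Leu — synonymous.
Codon 10: UUU Phe / UUU Phe — identical.
Nonsynonymous differences: 2.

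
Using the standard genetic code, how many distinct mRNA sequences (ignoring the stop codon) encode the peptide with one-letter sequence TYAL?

Thr: 4 codons.
Tyr: 2 codons.
Ala: 4 codons.
Leu: 6 codons.
4 × 2 × 4 × 6 = 192.

192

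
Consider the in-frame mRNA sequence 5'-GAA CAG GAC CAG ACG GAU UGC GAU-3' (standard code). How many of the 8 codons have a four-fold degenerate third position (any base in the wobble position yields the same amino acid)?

Codon 1 GAA (Glu): third position 2-fold.
Codon 2 CAG (Gln): third position 2-fold.
Codon 3 GAC (Asp): third position 2-fold.
Codon 4 CAG (Gln): third position 2-fold.
Codon 5 ACG (Thr): third position 4-fold.
Codon 6 GAU (Asp): third position 2-fold.
Codon 7 UGC (Cys): third position 2-fold.
Codon 8 GAU (Asp): third position 2-fold.
Four-fold degenerate third positions: 1.

1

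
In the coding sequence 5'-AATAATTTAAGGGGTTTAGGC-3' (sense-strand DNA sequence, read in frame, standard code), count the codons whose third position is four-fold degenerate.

Codon 1 AAT (Asn): third position 2-fold.
Codon 2 AAT (Asn): third position 2-fold.
Codon 3 TTA (Leu): third position 2-fold.
Codon 4 AGG (Arg): third position 2-fold.
Codon 5 GGT (Gly): third position 4-fold.
Codon 6 TTA (Leu): third position 2-fold.
Codon 7 GGC (Gly): third position 4-fold.
Four-fold degenerate third positions: 2.

2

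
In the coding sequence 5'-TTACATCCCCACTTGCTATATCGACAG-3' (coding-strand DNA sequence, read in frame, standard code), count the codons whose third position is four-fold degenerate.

Codon 1 TTA (Leu): third position 2-fold.
Codon 2 CAT (His): third position 2-fold.
Codon 3 CCC (Pro): third position 4-fold.
Codon 4 CAC (His): third position 2-fold.
Codon 5 TTG (Leu): third position 2-fold.
Codon 6 CTA (Leu): third position 4-fold.
Codon 7 TAT (Tyr): third position 2-fold.
Codon 8 CGA (Arg): third position 4-fold.
Codon 9 CAG (Gln): third position 2-fold.
Four-fold degenerate third positions: 3.

3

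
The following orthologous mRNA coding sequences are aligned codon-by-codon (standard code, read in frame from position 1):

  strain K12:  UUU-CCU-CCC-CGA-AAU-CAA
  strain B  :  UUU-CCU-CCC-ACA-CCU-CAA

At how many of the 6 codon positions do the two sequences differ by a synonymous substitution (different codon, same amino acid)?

0

Codon 1: UUU Phe / UUU Phe — identical.
Codon 2: CCU Pro / CCU Pro — identical.
Codon 3: CCC Pro / CCC Pro — identical.
Codon 4: CGA Arg / ACA Thr — nonsynonymous.
Codon 5: AAU Asn / CCU Pro — nonsynonymous.
Codon 6: CAA Gln / CAA Gln — identical.
Synonymous differences: 0.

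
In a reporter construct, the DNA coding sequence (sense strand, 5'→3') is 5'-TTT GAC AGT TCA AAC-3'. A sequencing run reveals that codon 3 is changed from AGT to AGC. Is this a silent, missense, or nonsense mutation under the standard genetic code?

silent

Position 9 falls in codon 3: AGT → Ser.
After the substitution the codon is AGC → Ser.
Both encode Ser, so the change is synonymous.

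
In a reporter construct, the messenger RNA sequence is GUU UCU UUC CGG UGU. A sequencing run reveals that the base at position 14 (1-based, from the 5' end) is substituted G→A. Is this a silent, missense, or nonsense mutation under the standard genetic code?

missense

Position 14 falls in codon 5: UGU → Cys.
After the substitution the codon is UAU → Tyr.
Cys ≠ Tyr, so this is a missense mutation.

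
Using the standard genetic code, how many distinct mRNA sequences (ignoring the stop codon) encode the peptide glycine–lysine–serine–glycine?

192

Gly: 4 codons.
Lys: 2 codons.
Ser: 6 codons.
Gly: 4 codons.
4 × 2 × 6 × 4 = 192.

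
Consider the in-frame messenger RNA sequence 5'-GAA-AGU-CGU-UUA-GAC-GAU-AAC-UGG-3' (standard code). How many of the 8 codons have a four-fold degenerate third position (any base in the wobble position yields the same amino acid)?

Codon 1 GAA (Glu): third position 2-fold.
Codon 2 AGU (Ser): third position 2-fold.
Codon 3 CGU (Arg): third position 4-fold.
Codon 4 UUA (Leu): third position 2-fold.
Codon 5 GAC (Asp): third position 2-fold.
Codon 6 GAU (Asp): third position 2-fold.
Codon 7 AAC (Asn): third position 2-fold.
Codon 8 UGG (Trp): third position 1-fold.
Four-fold degenerate third positions: 1.

1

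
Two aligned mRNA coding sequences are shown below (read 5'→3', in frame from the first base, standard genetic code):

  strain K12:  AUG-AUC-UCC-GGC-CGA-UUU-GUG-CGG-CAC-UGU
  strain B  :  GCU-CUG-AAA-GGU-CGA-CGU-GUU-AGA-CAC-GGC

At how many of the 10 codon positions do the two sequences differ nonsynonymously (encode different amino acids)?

Codon 1: AUG Met / GCU Ala — nonsynonymous.
Codon 2: AUC Ile / CUG Leu — nonsynonymous.
Codon 3: UCC Ser / AAA Lys — nonsynonymous.
Codon 4: GGC Gly / GGU Gly — synonymous.
Codon 5: CGA Arg / CGA Arg — identical.
Codon 6: UUU Phe / CGU Arg — nonsynonymous.
Codon 7: GUG Val / GUU Val — synonymous.
Codon 8: CGG Arg / AGA Arg — synonymous.
Codon 9: CAC His / CAC His — identical.
Codon 10: UGU Cys / GGC Gly — nonsynonymous.
Nonsynonymous differences: 5.

5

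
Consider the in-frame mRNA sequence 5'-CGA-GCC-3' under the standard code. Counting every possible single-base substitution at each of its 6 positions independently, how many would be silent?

Codon 1 (CGA, Arg): 4 synonymous substitutions.
Codon 2 (GCC, Ala): 3 synonymous substitutions.
Total: 4 + 3 = 7.

7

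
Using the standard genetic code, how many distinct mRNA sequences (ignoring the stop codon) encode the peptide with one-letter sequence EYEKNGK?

Glu: 2 codons.
Tyr: 2 codons.
Glu: 2 codons.
Lys: 2 codons.
Asn: 2 codons.
Gly: 4 codons.
Lys: 2 codons.
2 × 2 × 2 × 2 × 2 × 4 × 2 = 256.

256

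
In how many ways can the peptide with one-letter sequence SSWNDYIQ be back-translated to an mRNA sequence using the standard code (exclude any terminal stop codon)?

1728

Ser: 6 codons.
Ser: 6 codons.
Trp: 1 codon.
Asn: 2 codons.
Asp: 2 codons.
Tyr: 2 codons.
Ile: 3 codons.
Gln: 2 codons.
6 × 6 × 1 × 2 × 2 × 2 × 3 × 2 = 1728.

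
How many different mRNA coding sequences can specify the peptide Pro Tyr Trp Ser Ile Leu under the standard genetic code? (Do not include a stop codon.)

864

Pro: 4 codons.
Tyr: 2 codons.
Trp: 1 codon.
Ser: 6 codons.
Ile: 3 codons.
Leu: 6 codons.
4 × 2 × 1 × 6 × 3 × 6 = 864.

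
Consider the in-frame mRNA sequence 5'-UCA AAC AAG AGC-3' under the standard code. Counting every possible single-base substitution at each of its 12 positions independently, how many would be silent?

Codon 1 (UCA, Ser): 3 synonymous substitutions.
Codon 2 (AAC, Asn): 1 synonymous substitution.
Codon 3 (AAG, Lys): 1 synonymous substitution.
Codon 4 (AGC, Ser): 1 synonymous substitution.
Total: 3 + 1 + 1 + 1 = 6.

6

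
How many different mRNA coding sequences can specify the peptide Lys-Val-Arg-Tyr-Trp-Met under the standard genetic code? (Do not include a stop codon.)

Lys: 2 codons.
Val: 4 codons.
Arg: 6 codons.
Tyr: 2 codons.
Trp: 1 codon.
Met: 1 codon.
2 × 4 × 6 × 2 × 1 × 1 = 96.

96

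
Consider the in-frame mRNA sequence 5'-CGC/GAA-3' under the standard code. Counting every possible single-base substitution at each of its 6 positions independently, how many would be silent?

Codon 1 (CGC, Arg): 3 synonymous substitutions.
Codon 2 (GAA, Glu): 1 synonymous substitution.
Total: 3 + 1 = 4.

4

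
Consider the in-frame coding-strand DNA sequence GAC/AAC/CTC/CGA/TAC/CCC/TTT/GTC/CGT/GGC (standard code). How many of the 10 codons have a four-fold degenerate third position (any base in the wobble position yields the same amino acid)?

Codon 1 GAC (Asp): third position 2-fold.
Codon 2 AAC (Asn): third position 2-fold.
Codon 3 CTC (Leu): third position 4-fold.
Codon 4 CGA (Arg): third position 4-fold.
Codon 5 TAC (Tyr): third position 2-fold.
Codon 6 CCC (Pro): third position 4-fold.
Codon 7 TTT (Phe): third position 2-fold.
Codon 8 GTC (Val): third position 4-fold.
Codon 9 CGT (Arg): third position 4-fold.
Codon 10 GGC (Gly): third position 4-fold.
Four-fold degenerate third positions: 6.

6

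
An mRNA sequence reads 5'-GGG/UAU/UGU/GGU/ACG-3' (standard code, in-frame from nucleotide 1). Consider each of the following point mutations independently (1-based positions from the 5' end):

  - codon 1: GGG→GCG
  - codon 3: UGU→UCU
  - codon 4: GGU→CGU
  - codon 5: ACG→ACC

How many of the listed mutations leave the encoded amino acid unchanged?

Codon 1: GGG (Gly) → GCG (Ala) — missense.
Codon 3: UGU (Cys) → UCU (Ser) — missense.
Codon 4: GGU (Gly) → CGU (Arg) — missense.
Codon 5: ACG (Thr) → ACC (Thr) — synonymous.
Synonymous: 1 of 4.

1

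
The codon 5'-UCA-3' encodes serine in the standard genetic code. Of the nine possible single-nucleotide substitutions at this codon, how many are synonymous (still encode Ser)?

Position 1: none → 0 synonymous.
Position 2: none → 0 synonymous.
Position 3: UCU, UCC, UCG → 3 synonymous.
Total: 0 + 0 + 3 = 3.

3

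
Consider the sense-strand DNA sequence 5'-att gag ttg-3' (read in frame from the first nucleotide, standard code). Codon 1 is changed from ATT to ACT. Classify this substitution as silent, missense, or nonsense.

missense

Position 2 falls in codon 1: ATT → Ile.
After the substitution the codon is ACT → Thr.
Ile ≠ Thr, so this is a missense mutation.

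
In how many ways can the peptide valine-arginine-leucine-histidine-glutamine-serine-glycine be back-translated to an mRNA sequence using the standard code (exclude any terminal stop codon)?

13824

Val: 4 codons.
Arg: 6 codons.
Leu: 6 codons.
His: 2 codons.
Gln: 2 codons.
Ser: 6 codons.
Gly: 4 codons.
4 × 6 × 6 × 2 × 2 × 6 × 4 = 13824.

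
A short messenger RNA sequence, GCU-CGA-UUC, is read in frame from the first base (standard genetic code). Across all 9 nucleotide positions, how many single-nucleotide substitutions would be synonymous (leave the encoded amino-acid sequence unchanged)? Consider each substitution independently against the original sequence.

Codon 1 (GCU, Ala): 3 synonymous substitutions.
Codon 2 (CGA, Arg): 4 synonymous substitutions.
Codon 3 (UUC, Phe): 1 synonymous substitution.
Total: 3 + 4 + 1 = 8.

8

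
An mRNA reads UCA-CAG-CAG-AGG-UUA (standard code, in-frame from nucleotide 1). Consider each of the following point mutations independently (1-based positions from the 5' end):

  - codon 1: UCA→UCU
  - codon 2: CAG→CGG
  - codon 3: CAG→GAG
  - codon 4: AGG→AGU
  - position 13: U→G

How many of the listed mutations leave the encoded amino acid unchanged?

Codon 1: UCA (Ser) → UCU (Ser) — synonymous.
Codon 2: CAG (Gln) → CGG (Arg) — missense.
Codon 3: CAG (Gln) → GAG (Glu) — missense.
Codon 4: AGG (Arg) → AGU (Ser) — missense.
Codon 5: UUA (Leu) → GUA (Val) — missense.
Synonymous: 1 of 5.

1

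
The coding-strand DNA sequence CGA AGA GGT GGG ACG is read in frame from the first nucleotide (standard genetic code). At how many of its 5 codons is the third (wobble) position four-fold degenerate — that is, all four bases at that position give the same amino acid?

Codon 1 CGA (Arg): third position 4-fold.
Codon 2 AGA (Arg): third position 2-fold.
Codon 3 GGT (Gly): third position 4-fold.
Codon 4 GGG (Gly): third position 4-fold.
Codon 5 ACG (Thr): third position 4-fold.
Four-fold degenerate third positions: 4.

4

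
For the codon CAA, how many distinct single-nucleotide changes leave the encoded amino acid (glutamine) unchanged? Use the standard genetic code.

1

Position 1: none → 0 synonymous.
Position 2: none → 0 synonymous.
Position 3: CAG → 1 synonymous.
Total: 0 + 0 + 1 = 1.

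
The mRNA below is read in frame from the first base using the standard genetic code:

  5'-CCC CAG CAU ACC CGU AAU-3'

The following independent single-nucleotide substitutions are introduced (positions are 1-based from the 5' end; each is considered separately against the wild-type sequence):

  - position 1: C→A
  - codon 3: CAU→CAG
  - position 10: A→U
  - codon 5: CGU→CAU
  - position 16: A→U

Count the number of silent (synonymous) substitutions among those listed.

Codon 1: CCC (Pro) → ACC (Thr) — missense.
Codon 3: CAU (His) → CAG (Gln) — missense.
Codon 4: ACC (Thr) → UCC (Ser) — missense.
Codon 5: CGU (Arg) → CAU (His) — missense.
Codon 6: AAU (Asn) → UAU (Tyr) — missense.
Synonymous: 0 of 5.

0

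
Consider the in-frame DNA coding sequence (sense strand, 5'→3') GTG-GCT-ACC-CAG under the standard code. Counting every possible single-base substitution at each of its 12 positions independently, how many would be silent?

Codon 1 (GTG, Val): 3 synonymous substitutions.
Codon 2 (GCT, Ala): 3 synonymous substitutions.
Codon 3 (ACC, Thr): 3 synonymous substitutions.
Codon 4 (CAG, Gln): 1 synonymous substitution.
Total: 3 + 3 + 3 + 1 = 10.

10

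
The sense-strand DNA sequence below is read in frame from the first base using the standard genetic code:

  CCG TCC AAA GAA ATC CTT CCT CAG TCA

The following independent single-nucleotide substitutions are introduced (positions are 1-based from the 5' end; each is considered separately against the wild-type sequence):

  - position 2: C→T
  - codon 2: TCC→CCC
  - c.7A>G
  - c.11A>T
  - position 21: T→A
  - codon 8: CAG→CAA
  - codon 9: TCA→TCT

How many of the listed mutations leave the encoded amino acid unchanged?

Codon 1: CCG (Pro) → CTG (Leu) — missense.
Codon 2: TCC (Ser) → CCC (Pro) — missense.
Codon 3: AAA (Lys) → GAA (Glu) — missense.
Codon 4: GAA (Glu) → GTA (Val) — missense.
Codon 7: CCT (Pro) → CCA (Pro) — synonymous.
Codon 8: CAG (Gln) → CAA (Gln) — synonymous.
Codon 9: TCA (Ser) → TCT (Ser) — synonymous.
Synonymous: 3 of 7.

3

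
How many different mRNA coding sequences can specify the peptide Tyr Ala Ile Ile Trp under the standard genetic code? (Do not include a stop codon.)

72

Tyr: 2 codons.
Ala: 4 codons.
Ile: 3 codons.
Ile: 3 codons.
Trp: 1 codon.
2 × 4 × 3 × 3 × 1 = 72.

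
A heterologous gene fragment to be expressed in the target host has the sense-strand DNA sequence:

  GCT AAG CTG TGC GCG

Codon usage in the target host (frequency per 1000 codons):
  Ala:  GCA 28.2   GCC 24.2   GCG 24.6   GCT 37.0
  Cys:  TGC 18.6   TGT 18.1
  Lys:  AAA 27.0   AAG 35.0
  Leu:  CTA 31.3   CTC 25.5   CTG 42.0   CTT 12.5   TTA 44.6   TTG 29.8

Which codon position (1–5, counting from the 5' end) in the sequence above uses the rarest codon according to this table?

4

Codon 1 GCT (Ala): 37.0 per 1000.
Codon 2 AAG (Lys): 35.0 per 1000.
Codon 3 CTG (Leu): 42.0 per 1000.
Codon 4 TGC (Cys): 18.6 per 1000.
Codon 5 GCG (Ala): 24.6 per 1000.
Lowest frequency is 18.6 at codon 4.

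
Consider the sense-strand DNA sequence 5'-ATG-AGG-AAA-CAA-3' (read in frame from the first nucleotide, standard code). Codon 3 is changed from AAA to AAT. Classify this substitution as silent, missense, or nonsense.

missense

Position 9 falls in codon 3: AAA → Lys.
After the substitution the codon is AAT → Asn.
Lys ≠ Asn, so this is a missense mutation.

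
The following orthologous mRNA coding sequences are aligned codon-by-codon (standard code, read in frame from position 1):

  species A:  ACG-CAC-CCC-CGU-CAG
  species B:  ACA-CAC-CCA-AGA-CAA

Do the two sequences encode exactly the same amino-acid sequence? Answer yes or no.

Codon 1: ACG Thr / ACA Thr — synonymous.
Codon 2: CAC His / CAC His — identical.
Codon 3: CCC Pro / CCA Pro — synonymous.
Codon 4: CGU Arg / AGA Arg — synonymous.
Codon 5: CAG Gln / CAA Gln — synonymous.
Nonsynonymous differences: 0 → same protein.

yes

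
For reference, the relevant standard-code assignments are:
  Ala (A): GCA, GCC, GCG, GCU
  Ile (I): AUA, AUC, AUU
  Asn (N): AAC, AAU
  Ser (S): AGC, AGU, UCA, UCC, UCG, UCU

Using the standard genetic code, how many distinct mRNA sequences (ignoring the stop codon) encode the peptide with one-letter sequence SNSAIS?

5184

Ser: 6 codons.
Asn: 2 codons.
Ser: 6 codons.
Ala: 4 codons.
Ile: 3 codons.
Ser: 6 codons.
6 × 2 × 6 × 4 × 3 × 6 = 5184.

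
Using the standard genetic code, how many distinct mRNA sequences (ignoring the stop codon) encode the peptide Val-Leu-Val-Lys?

Val: 4 codons.
Leu: 6 codons.
Val: 4 codons.
Lys: 2 codons.
4 × 6 × 4 × 2 = 192.

192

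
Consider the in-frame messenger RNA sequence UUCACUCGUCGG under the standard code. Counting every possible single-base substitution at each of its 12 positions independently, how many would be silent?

Codon 1 (UUC, Phe): 1 synonymous substitution.
Codon 2 (ACU, Thr): 3 synonymous substitutions.
Codon 3 (CGU, Arg): 3 synonymous substitutions.
Codon 4 (CGG, Arg): 4 synonymous substitutions.
Total: 1 + 3 + 3 + 4 = 11.

11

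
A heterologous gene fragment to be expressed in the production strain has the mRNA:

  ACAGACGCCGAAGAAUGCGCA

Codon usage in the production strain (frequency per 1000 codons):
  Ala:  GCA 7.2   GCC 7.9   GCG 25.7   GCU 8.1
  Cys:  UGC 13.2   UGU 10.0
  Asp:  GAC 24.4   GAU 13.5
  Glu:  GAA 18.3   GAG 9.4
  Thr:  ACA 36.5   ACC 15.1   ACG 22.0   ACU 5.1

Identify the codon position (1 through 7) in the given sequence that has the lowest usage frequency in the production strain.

Codon 1 ACA (Thr): 36.5 per 1000.
Codon 2 GAC (Asp): 24.4 per 1000.
Codon 3 GCC (Ala): 7.9 per 1000.
Codon 4 GAA (Glu): 18.3 per 1000.
Codon 5 GAA (Glu): 18.3 per 1000.
Codon 6 UGC (Cys): 13.2 per 1000.
Codon 7 GCA (Ala): 7.2 per 1000.
Lowest frequency is 7.2 at codon 7.

7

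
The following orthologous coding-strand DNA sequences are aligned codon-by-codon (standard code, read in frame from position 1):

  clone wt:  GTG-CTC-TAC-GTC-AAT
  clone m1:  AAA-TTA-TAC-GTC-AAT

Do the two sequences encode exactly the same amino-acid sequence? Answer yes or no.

no

Codon 1: GTG Val / AAA Lys — nonsynonymous.
Codon 2: CTC Leu / TTA Leu — synonymous.
Codon 3: TAC Tyr / TAC Tyr — identical.
Codon 4: GTC Val / GTC Val — identical.
Codon 5: AAT Asn / AAT Asn — identical.
Nonsynonymous differences: 1 → different protein.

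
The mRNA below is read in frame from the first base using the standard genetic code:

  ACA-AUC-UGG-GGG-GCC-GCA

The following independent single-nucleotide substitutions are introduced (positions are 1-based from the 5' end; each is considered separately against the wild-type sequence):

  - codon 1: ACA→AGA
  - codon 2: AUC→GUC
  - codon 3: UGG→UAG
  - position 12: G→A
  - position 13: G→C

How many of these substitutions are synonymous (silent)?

1

Codon 1: ACA (Thr) → AGA (Arg) — missense.
Codon 2: AUC (Ile) → GUC (Val) — missense.
Codon 3: UGG (Trp) → UAG (Stop) — nonsense.
Codon 4: GGG (Gly) → GGA (Gly) — synonymous.
Codon 5: GCC (Ala) → CCC (Pro) — missense.
Synonymous: 1 of 5.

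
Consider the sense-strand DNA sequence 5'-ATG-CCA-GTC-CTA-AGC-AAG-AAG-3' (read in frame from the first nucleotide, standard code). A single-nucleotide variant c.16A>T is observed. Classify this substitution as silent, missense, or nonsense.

Position 16 falls in codon 6: AAG → Lys.
After the substitution the codon is TAG → Stop.
The new codon is a stop codon, so this is a nonsense mutation.

nonsense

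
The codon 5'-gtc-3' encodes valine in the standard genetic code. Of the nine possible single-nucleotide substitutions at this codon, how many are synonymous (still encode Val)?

Position 1: none → 0 synonymous.
Position 2: none → 0 synonymous.
Position 3: GTT, GTA, GTG → 3 synonymous.
Total: 0 + 0 + 3 = 3.

3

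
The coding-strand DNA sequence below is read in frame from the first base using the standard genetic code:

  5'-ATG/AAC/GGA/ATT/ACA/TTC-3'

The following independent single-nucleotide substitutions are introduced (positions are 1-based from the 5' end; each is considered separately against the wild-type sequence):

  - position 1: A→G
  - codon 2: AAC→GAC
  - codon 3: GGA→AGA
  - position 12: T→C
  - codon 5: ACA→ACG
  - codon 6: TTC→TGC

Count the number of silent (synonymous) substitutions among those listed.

Codon 1: ATG (Met) → GTG (Val) — missense.
Codon 2: AAC (Asn) → GAC (Asp) — missense.
Codon 3: GGA (Gly) → AGA (Arg) — missense.
Codon 4: ATT (Ile) → ATC (Ile) — synonymous.
Codon 5: ACA (Thr) → ACG (Thr) — synonymous.
Codon 6: TTC (Phe) → TGC (Cys) — missense.
Synonymous: 2 of 6.

2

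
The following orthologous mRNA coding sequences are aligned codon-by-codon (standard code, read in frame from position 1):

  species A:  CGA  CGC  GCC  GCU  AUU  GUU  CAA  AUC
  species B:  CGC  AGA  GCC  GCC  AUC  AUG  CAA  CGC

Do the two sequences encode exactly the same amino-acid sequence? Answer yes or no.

Codon 1: CGA Arg / CGC Arg — synonymous.
Codon 2: CGC Arg / AGA Arg — synonymous.
Codon 3: GCC Ala / GCC Ala — identical.
Codon 4: GCU Ala / GCC Ala — synonymous.
Codon 5: AUU Ile / AUC Ile — synonymous.
Codon 6: GUU Val / AUG Met — nonsynonymous.
Codon 7: CAA Gln / CAA Gln — identical.
Codon 8: AUC Ile / CGC Arg — nonsynonymous.
Nonsynonymous differences: 2 → different protein.

no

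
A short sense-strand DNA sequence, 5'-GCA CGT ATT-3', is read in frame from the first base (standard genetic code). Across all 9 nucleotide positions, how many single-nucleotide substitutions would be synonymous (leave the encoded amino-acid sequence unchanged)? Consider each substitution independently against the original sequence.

8

Codon 1 (GCA, Ala): 3 synonymous substitutions.
Codon 2 (CGT, Arg): 3 synonymous substitutions.
Codon 3 (ATT, Ile): 2 synonymous substitutions.
Total: 3 + 3 + 2 = 8.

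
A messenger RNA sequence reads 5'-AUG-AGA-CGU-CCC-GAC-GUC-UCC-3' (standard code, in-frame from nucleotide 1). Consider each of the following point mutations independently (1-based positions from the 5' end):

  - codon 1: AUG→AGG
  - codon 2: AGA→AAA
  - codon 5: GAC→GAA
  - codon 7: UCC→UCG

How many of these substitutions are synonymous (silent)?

Codon 1: AUG (Met) → AGG (Arg) — missense.
Codon 2: AGA (Arg) → AAA (Lys) — missense.
Codon 5: GAC (Asp) → GAA (Glu) — missense.
Codon 7: UCC (Ser) → UCG (Ser) — synonymous.
Synonymous: 1 of 4.

1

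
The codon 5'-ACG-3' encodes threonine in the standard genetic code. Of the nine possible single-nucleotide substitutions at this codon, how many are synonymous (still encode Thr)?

3

Position 1: none → 0 synonymous.
Position 2: none → 0 synonymous.
Position 3: ACU, ACC, ACA → 3 synonymous.
Total: 0 + 0 + 3 = 3.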